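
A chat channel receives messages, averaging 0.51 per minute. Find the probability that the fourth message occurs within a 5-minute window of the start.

Over the interval, μ = 0.51 × 5 = 2.55 (a 5-minute window = 5 minutes).
The fourth arrival falls in the interval iff at least 4 events occur there: P(S_4 ≤ t) = P(N ≥ 4) = 1 − P(N ≤ 3) ≈ 0.2532.

0.2532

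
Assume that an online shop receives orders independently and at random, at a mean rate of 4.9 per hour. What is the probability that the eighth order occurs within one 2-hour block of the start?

Over the interval, μ = 4.9 × 2 = 9.8 (a 2-hour block = 2 hours).
The eighth arrival falls in the interval iff at least 8 events occur there: P(S_8 ≤ t) = P(N ≥ 8) = 1 − P(N ≤ 7) ≈ 0.7612.

0.7612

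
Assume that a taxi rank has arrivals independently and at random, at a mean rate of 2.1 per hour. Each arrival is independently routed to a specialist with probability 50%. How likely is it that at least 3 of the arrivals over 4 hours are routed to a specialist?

Thinning: the arrivals that are routed to a specialist themselves form a Poisson process with rate 0.5 × 2.1 = 1.05 per hour.
Over the interval, μ = 1.05 × 4 = 4.2 (4 hours).
P(N ≥ 3) = 1 − P(N ≤ 2) ≈ 0.7898.

0.7898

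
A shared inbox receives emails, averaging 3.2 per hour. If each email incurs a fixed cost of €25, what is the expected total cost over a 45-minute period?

€60

E[N] = 3.2 × 0.75 = 2.4 (a 45-minute period = 0.75 hours); E[cost] = 2.4 × €25 = €60.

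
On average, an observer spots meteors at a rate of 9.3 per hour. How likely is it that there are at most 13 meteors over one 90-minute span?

0.4698

Over the interval, μ = 9.3 × 1.5 = 13.95 (a 90-minute span = 1.5 hours).
P(N ≤ 13) = Σ_{j=0}^{13} e^(−μ) μ^j/j! ≈ 0.4698.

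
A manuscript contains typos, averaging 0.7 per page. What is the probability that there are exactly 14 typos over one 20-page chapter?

0.1060

Over the interval, μ = 0.7 × 20 = 14 (a 20-page chapter = 20 pages).
P(N = 14) = e^(−μ) μ^14/14! = e^(−14) · 14^14/87178291200 ≈ 0.1060.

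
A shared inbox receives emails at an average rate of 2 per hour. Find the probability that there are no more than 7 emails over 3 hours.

0.7440

Over the interval, μ = 2 × 3 = 6 (3 hours).
P(N ≤ 7) = Σ_{j=0}^{7} e^(−μ) μ^j/j! ≈ 0.7440.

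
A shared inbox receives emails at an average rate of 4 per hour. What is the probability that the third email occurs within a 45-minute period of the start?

Over the interval, μ = 4 × 0.75 = 3 (a 45-minute period = 0.75 hours).
The third arrival falls in the interval iff at least 3 events occur there: P(S_3 ≤ t) = P(N ≥ 3) = 1 − P(N ≤ 2) ≈ 0.5768.

0.5768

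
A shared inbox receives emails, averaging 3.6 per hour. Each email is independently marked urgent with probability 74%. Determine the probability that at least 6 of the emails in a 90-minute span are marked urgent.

0.2142

Thinning: the emails that are marked urgent themselves form a Poisson process with rate 0.74 × 3.6 = 2.664 per hour.
Over the interval, μ = 2.664 × 1.5 = 3.996 (a 90-minute span = 1.5 hours).
P(N ≥ 6) = 1 − P(N ≤ 5) ≈ 0.2142.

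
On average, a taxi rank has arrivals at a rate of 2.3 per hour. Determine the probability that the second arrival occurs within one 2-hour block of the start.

Over the interval, μ = 2.3 × 2 = 4.6 (a 2-hour block = 2 hours).
The second arrival falls in the interval iff at least 2 events occur there: P(S_2 ≤ t) = P(N ≥ 2) = 1 − P(N ≤ 1) ≈ 0.9437.

0.9437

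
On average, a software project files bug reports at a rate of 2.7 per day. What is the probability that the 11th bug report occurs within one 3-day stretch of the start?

Over the interval, μ = 2.7 × 3 = 8.1 (a 3-day stretch = 3 days).
The 11th arrival falls in the interval iff at least 11 events occur there: P(S_11 ≤ t) = P(N ≥ 11) = 1 − P(N ≤ 10) ≈ 0.1942.

0.1942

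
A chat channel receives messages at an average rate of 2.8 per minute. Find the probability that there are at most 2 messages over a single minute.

0.4695

With mean μ = 2.8 per minute,
P(N ≤ 2) = Σ_{j=0}^{2} e^(−μ) μ^j/j! ≈ 0.4695.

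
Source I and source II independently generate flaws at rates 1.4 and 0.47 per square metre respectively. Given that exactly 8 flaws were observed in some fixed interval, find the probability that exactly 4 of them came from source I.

Given the total, each event is independently from source I with probability p = λ_I/(λ_I+λ_II) = 1.4/1.87 ≈ 0.7487.
So K ~ Binomial(8, 1.4/1.87): P(K = 4) = C(8,4) · (1.4/1.87)^4 · (0.47/1.87)^4 ≈ 0.0878.

0.0878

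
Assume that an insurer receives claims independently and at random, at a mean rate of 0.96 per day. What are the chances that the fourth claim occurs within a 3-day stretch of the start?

Over the interval, μ = 0.96 × 3 = 2.88 (a 3-day stretch = 3 days).
The fourth arrival falls in the interval iff at least 4 events occur there: P(S_4 ≤ t) = P(N ≥ 4) = 1 − P(N ≤ 3) ≈ 0.3259.

0.3259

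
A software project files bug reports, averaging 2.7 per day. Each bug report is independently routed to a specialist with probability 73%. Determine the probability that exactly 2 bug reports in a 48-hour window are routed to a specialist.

Thinning: the bug reports that are routed to a specialist themselves form a Poisson process with rate 0.73 × 2.7 = 1.971 per day.
Over the interval, μ = 1.971 × 2 = 3.942 (a 48-hour window = 2 days).
P(N = 2) = e^(−3.942) · 3.942^2/2! ≈ 0.1508.

0.1508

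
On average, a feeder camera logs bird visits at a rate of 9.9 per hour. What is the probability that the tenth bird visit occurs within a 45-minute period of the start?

Over the interval, μ = 9.9 × 0.75 = 7.425 (a 45-minute period = 0.75 hours).
The tenth arrival falls in the interval iff at least 10 events occur there: P(S_10 ≤ t) = P(N ≥ 10) = 1 − P(N ≤ 9) ≈ 0.2151.

0.2151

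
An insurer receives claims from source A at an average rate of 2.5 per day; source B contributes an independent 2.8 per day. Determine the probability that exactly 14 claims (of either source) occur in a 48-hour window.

Independent Poisson processes superpose: combined rate λ = 2.5 + 2.8 = 5.3 per day.
Over the interval, μ = 5.3 × 2 = 10.6 (a 48-hour window = 2 days).
P(N = 14) = e^(−10.6) · 10.6^14/14! ≈ 0.0646.

0.0646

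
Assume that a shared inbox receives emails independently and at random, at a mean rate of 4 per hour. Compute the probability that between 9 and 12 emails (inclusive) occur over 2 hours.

Over the interval, μ = 4 × 2 = 8 (2 hours).
P(9 ≤ N ≤ 12) = Σ_{j=9}^{12} e^(−8) · 8^j/j! ≈ 0.3437.

0.3437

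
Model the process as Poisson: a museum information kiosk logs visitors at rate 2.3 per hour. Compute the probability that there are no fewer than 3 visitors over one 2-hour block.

Over the interval, μ = 2.3 × 2 = 4.6 (a 2-hour block = 2 hours).
P(N ≥ 3) = 1 − P(N ≤ 2) = 1 − Σ_{j=0}^{2} e^(−μ) μ^j/j! ≈ 0.8374.

0.8374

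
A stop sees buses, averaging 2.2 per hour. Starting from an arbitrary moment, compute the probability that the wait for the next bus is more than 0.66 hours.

The wait for the next event is exponential with rate λ = 2.2 per hour.
P(T > 0.66) = e^(−λt) = e^(−2.2 × 0.66) = e^(−1.452) ≈ 0.2341.

0.2341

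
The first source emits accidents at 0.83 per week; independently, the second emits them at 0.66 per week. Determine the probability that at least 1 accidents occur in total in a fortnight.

0.9492

Independent Poisson processes superpose: combined rate λ = 0.83 + 0.66 = 1.49 per week.
Over the interval, μ = 1.49 × 2 = 2.98 (a fortnight = 2 weeks).
P(N ≥ 1) = 1 − P(N ≤ 0) ≈ 0.9492.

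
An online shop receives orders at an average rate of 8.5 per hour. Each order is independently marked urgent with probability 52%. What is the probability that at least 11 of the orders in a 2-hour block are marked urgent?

Thinning: the orders that are marked urgent themselves form a Poisson process with rate 0.52 × 8.5 = 4.42 per hour.
Over the interval, μ = 4.42 × 2 = 8.84 (a 2-hour block = 2 hours).
P(N ≥ 11) = 1 − P(N ≤ 10) ≈ 0.2752.

0.2752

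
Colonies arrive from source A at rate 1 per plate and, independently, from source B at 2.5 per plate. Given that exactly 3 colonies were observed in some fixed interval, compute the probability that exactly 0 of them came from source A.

0.3644

Given the total, each event is independently from source A with probability p = λ_A/(λ_A+λ_B) = 1/3.5 ≈ 0.2857.
So K ~ Binomial(3, 1/3.5): P(K = 0) = C(3,0) · (1/3.5)^0 · (2.5/3.5)^3 ≈ 0.3644.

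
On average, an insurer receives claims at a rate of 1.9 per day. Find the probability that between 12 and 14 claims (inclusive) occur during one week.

0.3207

Over the interval, μ = 1.9 × 7 = 13.3 (a week = 7 days).
P(12 ≤ N ≤ 14) = Σ_{j=12}^{14} e^(−13.3) · 13.3^j/j! ≈ 0.3207.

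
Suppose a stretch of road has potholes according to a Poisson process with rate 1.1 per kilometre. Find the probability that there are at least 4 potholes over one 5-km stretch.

0.7983

Over the interval, μ = 1.1 × 5 = 5.5 (a 5-km stretch = 5 kilometres).
P(N ≥ 4) = 1 − P(N ≤ 3) = 1 − Σ_{j=0}^{3} e^(−μ) μ^j/j! ≈ 0.7983.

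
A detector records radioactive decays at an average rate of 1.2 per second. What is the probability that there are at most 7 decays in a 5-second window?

0.7440

Over the interval, μ = 1.2 × 5 = 6 (a 5-second window = 5 seconds).
P(N ≤ 7) = Σ_{j=0}^{7} e^(−μ) μ^j/j! ≈ 0.7440.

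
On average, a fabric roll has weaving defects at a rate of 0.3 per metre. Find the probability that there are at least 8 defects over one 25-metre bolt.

0.4754

Over the interval, μ = 0.3 × 25 = 7.5 (a 25-metre bolt = 25 metres).
P(N ≥ 8) = 1 − P(N ≤ 7) = 1 − Σ_{j=0}^{7} e^(−μ) μ^j/j! ≈ 0.4754.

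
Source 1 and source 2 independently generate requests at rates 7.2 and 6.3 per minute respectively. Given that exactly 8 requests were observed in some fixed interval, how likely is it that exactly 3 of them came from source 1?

0.1880

Given the total, each event is independently from source 1 with probability p = λ_1/(λ_1+λ_2) = 7.2/13.5 ≈ 0.5333.
So K ~ Binomial(8, 7.2/13.5): P(K = 3) = C(8,3) · (7.2/13.5)^3 · (6.3/13.5)^5 ≈ 0.1880.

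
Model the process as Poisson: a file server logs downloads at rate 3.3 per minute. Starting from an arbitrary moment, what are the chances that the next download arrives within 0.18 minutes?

Inter-arrival times are exponential with rate λ = 3.3 per minute.
P(T ≤ 0.18) = 1 − e^(−λt) = 1 − e^(−3.3 × 0.18) = 1 − e^(−0.594) ≈ 0.4479.

0.4479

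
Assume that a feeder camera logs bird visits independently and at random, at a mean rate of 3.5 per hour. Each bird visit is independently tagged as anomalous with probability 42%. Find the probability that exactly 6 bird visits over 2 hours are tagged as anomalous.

0.0474

Thinning: the bird visits that are tagged as anomalous themselves form a Poisson process with rate 0.42 × 3.5 = 1.47 per hour.
Over the interval, μ = 1.47 × 2 = 2.94 (2 hours).
P(N = 6) = e^(−2.94) · 2.94^6/6! ≈ 0.0474.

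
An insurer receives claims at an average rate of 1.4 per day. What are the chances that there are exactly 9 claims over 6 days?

Over the interval, μ = 1.4 × 6 = 8.4 (6 days).
P(N = 9) = e^(−μ) μ^9/9! = e^(−8.4) · 8.4^9/362880 ≈ 0.1290.

0.1290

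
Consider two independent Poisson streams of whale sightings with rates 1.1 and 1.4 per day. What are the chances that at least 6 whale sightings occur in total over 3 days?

0.7586

Independent Poisson processes superpose: combined rate λ = 1.1 + 1.4 = 2.5 per day.
Over the interval, μ = 2.5 × 3 = 7.5 (3 days).
P(N ≥ 6) = 1 − P(N ≤ 5) ≈ 0.7586.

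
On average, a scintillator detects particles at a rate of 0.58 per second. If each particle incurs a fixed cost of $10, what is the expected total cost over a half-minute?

E[N] = 0.58 × 30 = 17.4 (a half-minute = 30 seconds); E[cost] = 17.4 × $10 = $174.

$174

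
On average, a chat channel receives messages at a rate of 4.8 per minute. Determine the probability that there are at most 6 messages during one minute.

0.7908

With mean μ = 4.8 per minute,
P(N ≤ 6) = Σ_{j=0}^{6} e^(−μ) μ^j/j! ≈ 0.7908.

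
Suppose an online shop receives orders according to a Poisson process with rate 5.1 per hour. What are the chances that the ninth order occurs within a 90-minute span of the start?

Over the interval, μ = 5.1 × 1.5 = 7.65 (a 90-minute span = 1.5 hours).
The ninth arrival falls in the interval iff at least 9 events occur there: P(S_9 ≤ t) = P(N ≥ 9) = 1 − P(N ≤ 8) ≈ 0.3587.

0.3587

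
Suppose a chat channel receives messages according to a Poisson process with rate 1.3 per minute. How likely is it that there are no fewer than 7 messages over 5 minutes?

0.4735

Over the interval, μ = 1.3 × 5 = 6.5 (5 minutes).
P(N ≥ 7) = 1 − P(N ≤ 6) = 1 − Σ_{j=0}^{6} e^(−μ) μ^j/j! ≈ 0.4735.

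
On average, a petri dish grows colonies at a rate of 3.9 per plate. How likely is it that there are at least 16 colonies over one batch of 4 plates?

0.4931

Over the interval, μ = 3.9 × 4 = 15.6 (a batch of 4 plates = 4 plates).
P(N ≥ 16) = 1 − P(N ≤ 15) = 1 − Σ_{j=0}^{15} e^(−μ) μ^j/j! ≈ 0.4931.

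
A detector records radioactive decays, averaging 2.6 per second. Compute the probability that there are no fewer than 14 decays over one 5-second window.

0.4270

Over the interval, μ = 2.6 × 5 = 13 (a 5-second window = 5 seconds).
P(N ≥ 14) = 1 − P(N ≤ 13) = 1 − Σ_{j=0}^{13} e^(−μ) μ^j/j! ≈ 0.4270.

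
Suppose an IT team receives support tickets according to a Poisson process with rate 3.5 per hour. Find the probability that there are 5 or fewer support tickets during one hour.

0.8576

With mean μ = 3.5 per hour,
P(N ≤ 5) = Σ_{j=0}^{5} e^(−μ) μ^j/j! ≈ 0.8576.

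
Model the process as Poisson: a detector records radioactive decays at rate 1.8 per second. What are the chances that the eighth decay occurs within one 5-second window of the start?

0.6761

Over the interval, μ = 1.8 × 5 = 9 (a 5-second window = 5 seconds).
The eighth arrival falls in the interval iff at least 8 events occur there: P(S_8 ≤ t) = P(N ≥ 8) = 1 − P(N ≤ 7) ≈ 0.6761.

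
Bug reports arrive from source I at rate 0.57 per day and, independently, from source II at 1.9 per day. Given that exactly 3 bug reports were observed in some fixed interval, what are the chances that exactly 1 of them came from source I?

0.4096

Given the total, each event is independently from source I with probability p = λ_I/(λ_I+λ_II) = 0.57/2.47 ≈ 0.2308.
So K ~ Binomial(3, 0.57/2.47): P(K = 1) = C(3,1) · (0.57/2.47)^1 · (1.9/2.47)^2 ≈ 0.4096.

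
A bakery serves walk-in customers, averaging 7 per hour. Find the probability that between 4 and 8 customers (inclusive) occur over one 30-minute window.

0.4535

Over the interval, μ = 7 × 0.5 = 3.5 (a 30-minute window = 0.5 hours).
P(4 ≤ N ≤ 8) = Σ_{j=4}^{8} e^(−3.5) · 3.5^j/j! ≈ 0.4535.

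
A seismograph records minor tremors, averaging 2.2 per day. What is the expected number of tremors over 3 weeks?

E[N] = λt = 2.2 × 21 = 46.2 (3 weeks = 21 days).

46.2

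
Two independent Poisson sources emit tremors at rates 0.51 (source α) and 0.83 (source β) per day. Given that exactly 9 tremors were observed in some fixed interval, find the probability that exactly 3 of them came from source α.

0.2615

Given the total, each event is independently from source α with probability p = λ_α/(λ_α+λ_β) = 0.51/1.34 ≈ 0.3806.
So K ~ Binomial(9, 0.51/1.34): P(K = 3) = C(9,3) · (0.51/1.34)^3 · (0.83/1.34)^6 ≈ 0.2615.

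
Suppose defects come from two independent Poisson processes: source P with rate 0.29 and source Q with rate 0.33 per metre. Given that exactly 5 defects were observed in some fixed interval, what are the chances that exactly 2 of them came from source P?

Given the total, each event is independently from source P with probability p = λ_P/(λ_P+λ_Q) = 0.29/0.62 ≈ 0.4677.
So K ~ Binomial(5, 0.29/0.62): P(K = 2) = C(5,2) · (0.29/0.62)^2 · (0.33/0.62)^3 ≈ 0.3299.

0.3299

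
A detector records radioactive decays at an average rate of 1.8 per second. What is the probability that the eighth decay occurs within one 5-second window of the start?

Over the interval, μ = 1.8 × 5 = 9 (a 5-second window = 5 seconds).
The eighth arrival falls in the interval iff at least 8 events occur there: P(S_8 ≤ t) = P(N ≥ 8) = 1 − P(N ≤ 7) ≈ 0.6761.

0.6761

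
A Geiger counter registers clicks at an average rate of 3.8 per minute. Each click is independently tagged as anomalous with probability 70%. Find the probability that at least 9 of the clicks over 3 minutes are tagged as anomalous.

0.4047

Thinning: the clicks that are tagged as anomalous themselves form a Poisson process with rate 0.7 × 3.8 = 2.66 per minute.
Over the interval, μ = 2.66 × 3 = 7.98 (3 minutes).
P(N ≥ 9) = 1 − P(N ≤ 8) ≈ 0.4047.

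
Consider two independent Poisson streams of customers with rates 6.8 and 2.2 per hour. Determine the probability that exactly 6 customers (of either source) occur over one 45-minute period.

0.1538

Independent Poisson processes superpose: combined rate λ = 6.8 + 2.2 = 9 per hour.
Over the interval, μ = 9 × 0.75 = 6.75 (a 45-minute period = 0.75 hours).
P(N = 6) = e^(−6.75) · 6.75^6/6! ≈ 0.1538.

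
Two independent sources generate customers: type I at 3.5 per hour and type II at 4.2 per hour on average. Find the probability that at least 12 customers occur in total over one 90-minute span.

Independent Poisson processes superpose: combined rate λ = 3.5 + 4.2 = 7.7 per hour.
Over the interval, μ = 7.7 × 1.5 = 11.55 (a 90-minute span = 1.5 hours).
P(N ≥ 12) = 1 − P(N ≤ 11) ≈ 0.4861.

0.4861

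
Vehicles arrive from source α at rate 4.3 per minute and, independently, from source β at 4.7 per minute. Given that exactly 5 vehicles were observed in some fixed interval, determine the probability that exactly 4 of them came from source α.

0.1361

Given the total, each event is independently from source α with probability p = λ_α/(λ_α+λ_β) = 4.3/9 ≈ 0.4778.
So K ~ Binomial(5, 4.3/9): P(K = 4) = C(5,4) · (4.3/9)^4 · (4.7/9)^1 ≈ 0.1361.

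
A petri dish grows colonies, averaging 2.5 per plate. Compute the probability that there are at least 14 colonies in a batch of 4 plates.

0.1355

Over the interval, μ = 2.5 × 4 = 10 (a batch of 4 plates = 4 plates).
P(N ≥ 14) = 1 − P(N ≤ 13) = 1 − Σ_{j=0}^{13} e^(−μ) μ^j/j! ≈ 0.1355.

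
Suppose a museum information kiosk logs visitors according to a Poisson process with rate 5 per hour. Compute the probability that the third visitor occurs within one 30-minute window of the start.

0.4562

Over the interval, μ = 5 × 0.5 = 2.5 (a 30-minute window = 0.5 hours).
The third arrival falls in the interval iff at least 3 events occur there: P(S_3 ≤ t) = P(N ≥ 3) = 1 − P(N ≤ 2) ≈ 0.4562.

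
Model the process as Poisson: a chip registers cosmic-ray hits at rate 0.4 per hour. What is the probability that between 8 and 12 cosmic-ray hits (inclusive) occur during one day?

Over the interval, μ = 0.4 × 24 = 9.6 (a day = 24 hours).
P(8 ≤ N ≤ 12) = Σ_{j=8}^{12} e^(−9.6) · 9.6^j/j! ≈ 0.5694.

0.5694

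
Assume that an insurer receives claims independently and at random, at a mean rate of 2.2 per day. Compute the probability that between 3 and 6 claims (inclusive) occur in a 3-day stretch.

Over the interval, μ = 2.2 × 3 = 6.6 (a 3-day stretch = 3 days).
P(3 ≤ N ≤ 6) = Σ_{j=3}^{6} e^(−6.6) · 6.6^j/j! ≈ 0.4709.

0.4709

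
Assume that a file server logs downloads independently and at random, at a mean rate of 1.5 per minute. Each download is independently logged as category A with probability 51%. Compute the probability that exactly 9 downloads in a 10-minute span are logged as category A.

0.1177

Thinning: the downloads that are logged as category A themselves form a Poisson process with rate 0.51 × 1.5 = 0.765 per minute.
Over the interval, μ = 0.765 × 10 = 7.65 (a 10-minute span = 10 minutes).
P(N = 9) = e^(−7.65) · 7.65^9/9! ≈ 0.1177.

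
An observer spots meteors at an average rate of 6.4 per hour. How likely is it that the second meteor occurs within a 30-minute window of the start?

0.8288

Over the interval, μ = 6.4 × 0.5 = 3.2 (a 30-minute window = 0.5 hours).
The second arrival falls in the interval iff at least 2 events occur there: P(S_2 ≤ t) = P(N ≥ 2) = 1 − P(N ≤ 1) ≈ 0.8288.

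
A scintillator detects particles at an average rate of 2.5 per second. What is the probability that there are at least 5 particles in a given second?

0.1088

With mean μ = 2.5 per second,
P(N ≥ 5) = 1 − P(N ≤ 4) = 1 − Σ_{j=0}^{4} e^(−μ) μ^j/j! ≈ 0.1088.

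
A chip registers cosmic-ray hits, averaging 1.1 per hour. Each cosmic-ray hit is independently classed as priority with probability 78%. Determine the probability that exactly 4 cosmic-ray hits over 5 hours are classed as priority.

Thinning: the cosmic-ray hits that are classed as priority themselves form a Poisson process with rate 0.78 × 1.1 = 0.858 per hour.
Over the interval, μ = 0.858 × 5 = 4.29 (5 hours).
P(N = 4) = e^(−4.29) · 4.29^4/4! ≈ 0.1934.

0.1934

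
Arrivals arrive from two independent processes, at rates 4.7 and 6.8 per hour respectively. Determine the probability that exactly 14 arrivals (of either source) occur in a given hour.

0.0822

Independent Poisson processes superpose: combined rate λ = 4.7 + 6.8 = 11.5 per hour.
So μ = 11.5.
P(N = 14) = e^(−11.5) · 11.5^14/14! ≈ 0.0822.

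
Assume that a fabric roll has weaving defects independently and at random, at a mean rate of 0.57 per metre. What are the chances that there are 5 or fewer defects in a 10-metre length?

Over the interval, μ = 0.57 × 10 = 5.7 (a 10-metre length = 10 metres).
P(N ≤ 5) = Σ_{j=0}^{5} e^(−μ) μ^j/j! ≈ 0.4950.

0.4950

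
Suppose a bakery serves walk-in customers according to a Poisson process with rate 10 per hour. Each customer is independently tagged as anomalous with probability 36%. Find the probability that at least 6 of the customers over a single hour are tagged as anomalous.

0.1559

Thinning: the customers that are tagged as anomalous themselves form a Poisson process with rate 0.36 × 10 = 3.6 per hour.
So μ = 3.6.
P(N ≥ 6) = 1 − P(N ≤ 5) ≈ 0.1559.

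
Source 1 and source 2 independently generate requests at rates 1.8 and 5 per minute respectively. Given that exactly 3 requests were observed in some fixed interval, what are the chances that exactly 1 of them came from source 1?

0.4293

Given the total, each event is independently from source 1 with probability p = λ_1/(λ_1+λ_2) = 1.8/6.8 ≈ 0.2647.
So K ~ Binomial(3, 1.8/6.8): P(K = 1) = C(3,1) · (1.8/6.8)^1 · (5/6.8)^2 ≈ 0.4293.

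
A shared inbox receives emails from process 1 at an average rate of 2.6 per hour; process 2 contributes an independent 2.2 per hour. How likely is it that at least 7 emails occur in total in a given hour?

0.2092

Independent Poisson processes superpose: combined rate λ = 2.6 + 2.2 = 4.8 per hour.
So μ = 4.8.
P(N ≥ 7) = 1 − P(N ≤ 6) ≈ 0.2092.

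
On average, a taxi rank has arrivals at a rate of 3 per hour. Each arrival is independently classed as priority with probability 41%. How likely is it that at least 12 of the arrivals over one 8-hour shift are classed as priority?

Thinning: the arrivals that are classed as priority themselves form a Poisson process with rate 0.41 × 3 = 1.23 per hour.
Over the interval, μ = 1.23 × 8 = 9.84 (an 8-hour shift = 8 hours).
P(N ≥ 12) = 1 − P(N ≤ 11) ≈ 0.2852.

0.2852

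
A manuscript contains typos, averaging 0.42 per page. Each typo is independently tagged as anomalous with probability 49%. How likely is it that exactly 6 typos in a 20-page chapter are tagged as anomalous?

Thinning: the typos that are tagged as anomalous themselves form a Poisson process with rate 0.49 × 0.42 = 0.2058 per page.
Over the interval, μ = 0.2058 × 20 = 4.116 (a 20-page chapter = 20 pages).
P(N = 6) = e^(−4.116) · 4.116^6/6! ≈ 0.1101.

0.1101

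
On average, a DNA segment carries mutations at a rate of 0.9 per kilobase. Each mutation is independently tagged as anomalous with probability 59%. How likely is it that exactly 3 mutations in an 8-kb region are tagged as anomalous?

Thinning: the mutations that are tagged as anomalous themselves form a Poisson process with rate 0.59 × 0.9 = 0.531 per kilobase.
Over the interval, μ = 0.531 × 8 = 4.248 (an 8-kb region = 8 kilobases).
P(N = 3) = e^(−4.248) · 4.248^3/3! ≈ 0.1826.

0.1826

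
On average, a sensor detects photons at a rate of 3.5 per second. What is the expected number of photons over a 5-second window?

17.5

E[N] = λt = 3.5 × 5 = 17.5 (a 5-second window = 5 seconds).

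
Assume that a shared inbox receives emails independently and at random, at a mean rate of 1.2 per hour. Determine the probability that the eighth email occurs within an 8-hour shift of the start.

Over the interval, μ = 1.2 × 8 = 9.6 (an 8-hour shift = 8 hours).
The eighth arrival falls in the interval iff at least 8 events occur there: P(S_8 ≤ t) = P(N ≥ 8) = 1 − P(N ≤ 7) ≈ 0.7416.

0.7416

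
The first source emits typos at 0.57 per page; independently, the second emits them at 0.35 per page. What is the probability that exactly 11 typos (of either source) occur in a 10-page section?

0.1012

Independent Poisson processes superpose: combined rate λ = 0.57 + 0.35 = 0.92 per page.
Over the interval, μ = 0.92 × 10 = 9.2 (a 10-page section = 10 pages).
P(N = 11) = e^(−9.2) · 9.2^11/11! ≈ 0.1012.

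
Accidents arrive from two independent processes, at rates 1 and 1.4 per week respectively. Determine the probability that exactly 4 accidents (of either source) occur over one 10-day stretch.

0.1867

Independent Poisson processes superpose: combined rate λ = 1 + 1.4 = 2.4 per week.
Over the interval, μ = 2.4 × 10/7 ≈ 3.42857 (a 10-day stretch = 10/7 weeks).
P(N = 4) = e^(−3.42857) · 3.42857^4/4! ≈ 0.1867.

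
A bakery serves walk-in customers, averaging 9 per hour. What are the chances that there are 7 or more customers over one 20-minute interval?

Over the interval, μ = 9 × 1/3 = 3 (a 20-minute interval = 1/3 hours).
P(N ≥ 7) = 1 − P(N ≤ 6) = 1 − Σ_{j=0}^{6} e^(−μ) μ^j/j! ≈ 0.0335.

0.0335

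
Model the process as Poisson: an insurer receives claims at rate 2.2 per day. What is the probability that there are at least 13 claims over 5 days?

0.3113

Over the interval, μ = 2.2 × 5 = 11 (5 days).
P(N ≥ 13) = 1 − P(N ≤ 12) = 1 − Σ_{j=0}^{12} e^(−μ) μ^j/j! ≈ 0.3113.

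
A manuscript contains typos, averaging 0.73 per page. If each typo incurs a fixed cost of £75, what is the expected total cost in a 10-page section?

£547.5

E[N] = 0.73 × 10 = 7.3 (a 10-page section = 10 pages); E[cost] = 7.3 × £75 = £547.5.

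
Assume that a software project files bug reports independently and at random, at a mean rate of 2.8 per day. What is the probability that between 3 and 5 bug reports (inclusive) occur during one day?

0.4654

With mean μ = 2.8 per day,
P(3 ≤ N ≤ 5) = Σ_{j=3}^{5} e^(−2.8) · 2.8^j/j! ≈ 0.4654.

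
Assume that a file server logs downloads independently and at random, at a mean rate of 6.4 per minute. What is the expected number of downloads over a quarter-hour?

96

E[N] = λt = 6.4 × 15 = 96 (a quarter-hour = 15 minutes).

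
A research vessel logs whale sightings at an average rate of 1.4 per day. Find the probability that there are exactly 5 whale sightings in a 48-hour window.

Over the interval, μ = 1.4 × 2 = 2.8 (a 48-hour window = 2 days).
P(N = 5) = e^(−μ) μ^5/5! = e^(−2.8) · 2.8^5/120 ≈ 0.0872.

0.0872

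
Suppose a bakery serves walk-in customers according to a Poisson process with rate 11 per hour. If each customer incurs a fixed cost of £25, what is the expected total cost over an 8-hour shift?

£2200

E[N] = 11 × 8 = 88 (an 8-hour shift = 8 hours); E[cost] = 88 × £25 = £2200.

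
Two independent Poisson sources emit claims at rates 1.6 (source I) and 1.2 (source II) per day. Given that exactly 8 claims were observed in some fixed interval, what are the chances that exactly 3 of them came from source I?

Given the total, each event is independently from source I with probability p = λ_I/(λ_I+λ_II) = 1.6/2.8 ≈ 0.5714.
So K ~ Binomial(8, 1.6/2.8): P(K = 3) = C(8,3) · (1.6/2.8)^3 · (1.2/2.8)^5 ≈ 0.1511.

0.1511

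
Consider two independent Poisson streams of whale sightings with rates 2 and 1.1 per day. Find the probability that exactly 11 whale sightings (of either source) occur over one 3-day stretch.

0.1031

Independent Poisson processes superpose: combined rate λ = 2 + 1.1 = 3.1 per day.
Over the interval, μ = 3.1 × 3 = 9.3 (a 3-day stretch = 3 days).
P(N = 11) = e^(−9.3) · 9.3^11/11! ≈ 0.1031.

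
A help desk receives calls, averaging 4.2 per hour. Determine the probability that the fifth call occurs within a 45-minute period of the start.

Over the interval, μ = 4.2 × 0.75 = 3.15 (a 45-minute period = 0.75 hours).
The fifth arrival falls in the interval iff at least 5 events occur there: P(S_5 ≤ t) = P(N ≥ 5) = 1 − P(N ≤ 4) ≈ 0.2105.

0.2105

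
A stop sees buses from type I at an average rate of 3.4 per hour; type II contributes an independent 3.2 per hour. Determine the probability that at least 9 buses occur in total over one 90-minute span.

0.6558

Independent Poisson processes superpose: combined rate λ = 3.4 + 3.2 = 6.6 per hour.
Over the interval, μ = 6.6 × 1.5 = 9.9 (a 90-minute span = 1.5 hours).
P(N ≥ 9) = 1 − P(N ≤ 8) ≈ 0.6558.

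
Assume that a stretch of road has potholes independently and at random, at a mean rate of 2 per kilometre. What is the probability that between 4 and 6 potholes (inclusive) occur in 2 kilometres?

0.4559

Over the interval, μ = 2 × 2 = 4 (2 kilometres).
P(4 ≤ N ≤ 6) = Σ_{j=4}^{6} e^(−4) · 4^j/j! ≈ 0.4559.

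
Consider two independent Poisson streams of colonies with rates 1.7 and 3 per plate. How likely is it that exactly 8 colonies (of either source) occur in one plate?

0.0537

Independent Poisson processes superpose: combined rate λ = 1.7 + 3 = 4.7 per plate.
So μ = 4.7.
P(N = 8) = e^(−4.7) · 4.7^8/8! ≈ 0.0537.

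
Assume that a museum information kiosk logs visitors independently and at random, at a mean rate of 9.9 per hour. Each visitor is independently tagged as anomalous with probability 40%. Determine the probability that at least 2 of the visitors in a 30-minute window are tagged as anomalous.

0.5886

Thinning: the visitors that are tagged as anomalous themselves form a Poisson process with rate 0.4 × 9.9 = 3.96 per hour.
Over the interval, μ = 3.96 × 0.5 = 1.98 (a 30-minute window = 0.5 hours).
P(N ≥ 2) = 1 − P(N ≤ 1) ≈ 0.5886.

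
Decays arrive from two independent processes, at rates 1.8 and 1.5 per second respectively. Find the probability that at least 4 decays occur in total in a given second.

Independent Poisson processes superpose: combined rate λ = 1.8 + 1.5 = 3.3 per second.
So μ = 3.3.
P(N ≥ 4) = 1 − P(N ≤ 3) ≈ 0.4197.

0.4197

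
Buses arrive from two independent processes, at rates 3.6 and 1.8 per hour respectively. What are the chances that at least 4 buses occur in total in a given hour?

0.7867

Independent Poisson processes superpose: combined rate λ = 3.6 + 1.8 = 5.4 per hour.
So μ = 5.4.
P(N ≥ 4) = 1 − P(N ≤ 3) ≈ 0.7867.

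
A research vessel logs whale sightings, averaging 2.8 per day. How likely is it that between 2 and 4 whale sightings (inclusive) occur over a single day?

0.6166

With mean μ = 2.8 per day,
P(2 ≤ N ≤ 4) = Σ_{j=2}^{4} e^(−2.8) · 2.8^j/j! ≈ 0.6166.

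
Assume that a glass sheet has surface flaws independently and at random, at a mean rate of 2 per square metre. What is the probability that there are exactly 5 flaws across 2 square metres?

0.1563

Over the interval, μ = 2 × 2 = 4 (2 square metres).
P(N = 5) = e^(−μ) μ^5/5! = e^(−4) · 4^5/120 ≈ 0.1563.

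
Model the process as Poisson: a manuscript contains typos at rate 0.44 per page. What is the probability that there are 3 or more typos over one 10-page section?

Over the interval, μ = 0.44 × 10 = 4.4 (a 10-page section = 10 pages).
P(N ≥ 3) = 1 − P(N ≤ 2) = 1 − Σ_{j=0}^{2} e^(−μ) μ^j/j! ≈ 0.8149.

0.8149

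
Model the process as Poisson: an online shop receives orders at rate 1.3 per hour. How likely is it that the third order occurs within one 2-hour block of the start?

0.4816

Over the interval, μ = 1.3 × 2 = 2.6 (a 2-hour block = 2 hours).
The third arrival falls in the interval iff at least 3 events occur there: P(S_3 ≤ t) = P(N ≥ 3) = 1 − P(N ≤ 2) ≈ 0.4816.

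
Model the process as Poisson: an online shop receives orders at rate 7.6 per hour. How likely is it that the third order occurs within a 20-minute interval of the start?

0.4647

Over the interval, μ = 7.6 × 1/3 ≈ 2.53333 (a 20-minute interval = 1/3 hours).
The third arrival falls in the interval iff at least 3 events occur there: P(S_3 ≤ t) = P(N ≥ 3) = 1 − P(N ≤ 2) ≈ 0.4647.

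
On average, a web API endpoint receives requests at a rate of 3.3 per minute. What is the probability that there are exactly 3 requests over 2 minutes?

Over the interval, μ = 3.3 × 2 = 6.6 (2 minutes).
P(N = 3) = e^(−μ) μ^3/3! = e^(−6.6) · 6.6^3/6 ≈ 0.0652.

0.0652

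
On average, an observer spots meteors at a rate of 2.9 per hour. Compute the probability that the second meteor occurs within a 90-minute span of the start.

Over the interval, μ = 2.9 × 1.5 = 4.35 (a 90-minute span = 1.5 hours).
The second arrival falls in the interval iff at least 2 events occur there: P(S_2 ≤ t) = P(N ≥ 2) = 1 − P(N ≤ 1) ≈ 0.9309.

0.9309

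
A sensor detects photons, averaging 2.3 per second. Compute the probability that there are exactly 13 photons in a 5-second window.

0.1001

Over the interval, μ = 2.3 × 5 = 11.5 (a 5-second window = 5 seconds).
P(N = 13) = e^(−μ) μ^13/13! = e^(−11.5) · 11.5^13/6227020800 ≈ 0.1001.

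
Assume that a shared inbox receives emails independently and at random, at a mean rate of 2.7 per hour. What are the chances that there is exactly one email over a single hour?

0.1815

With mean μ = 2.7 per hour,
P(N = 1) = e^(−μ) μ^1/1! = e^(−2.7) · 2.7^1/1 ≈ 0.1815.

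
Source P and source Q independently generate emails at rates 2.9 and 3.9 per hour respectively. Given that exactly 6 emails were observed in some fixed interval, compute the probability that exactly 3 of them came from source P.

Given the total, each event is independently from source P with probability p = λ_P/(λ_P+λ_Q) = 2.9/6.8 ≈ 0.4265.
So K ~ Binomial(6, 2.9/6.8): P(K = 3) = C(6,3) · (2.9/6.8)^3 · (3.9/6.8)^3 ≈ 0.2927.

0.2927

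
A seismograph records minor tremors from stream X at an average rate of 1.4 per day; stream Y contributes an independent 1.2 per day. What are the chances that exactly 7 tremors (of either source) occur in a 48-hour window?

0.1125

Independent Poisson processes superpose: combined rate λ = 1.4 + 1.2 = 2.6 per day.
Over the interval, μ = 2.6 × 2 = 5.2 (a 48-hour window = 2 days).
P(N = 7) = e^(−5.2) · 5.2^7/7! ≈ 0.1125.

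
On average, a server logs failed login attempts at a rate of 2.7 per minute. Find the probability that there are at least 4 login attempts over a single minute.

With mean μ = 2.7 per minute,
P(N ≥ 4) = 1 − P(N ≤ 3) = 1 − Σ_{j=0}^{3} e^(−μ) μ^j/j! ≈ 0.2859.

0.2859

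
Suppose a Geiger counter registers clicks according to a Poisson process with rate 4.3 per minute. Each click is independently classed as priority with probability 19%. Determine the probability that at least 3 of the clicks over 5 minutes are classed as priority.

Thinning: the clicks that are classed as priority themselves form a Poisson process with rate 0.19 × 4.3 = 0.817 per minute.
Over the interval, μ = 0.817 × 5 = 4.085 (5 minutes).
P(N ≥ 3) = 1 − P(N ≤ 2) ≈ 0.7741.

0.7741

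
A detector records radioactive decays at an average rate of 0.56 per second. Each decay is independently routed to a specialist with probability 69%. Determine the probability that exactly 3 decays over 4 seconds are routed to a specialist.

Thinning: the decays that are routed to a specialist themselves form a Poisson process with rate 0.69 × 0.56 = 0.3864 per second.
Over the interval, μ = 0.3864 × 4 = 1.5456 (4 seconds).
P(N = 3) = e^(−1.5456) · 1.5456^3/3! ≈ 0.1312.

0.1312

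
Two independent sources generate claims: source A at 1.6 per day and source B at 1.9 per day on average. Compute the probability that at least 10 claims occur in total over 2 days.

Independent Poisson processes superpose: combined rate λ = 1.6 + 1.9 = 3.5 per day.
Over the interval, μ = 3.5 × 2 = 7 (2 days).
P(N ≥ 10) = 1 − P(N ≤ 9) ≈ 0.1695.

0.1695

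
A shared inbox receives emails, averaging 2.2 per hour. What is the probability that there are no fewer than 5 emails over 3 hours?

0.7873

Over the interval, μ = 2.2 × 3 = 6.6 (3 hours).
P(N ≥ 5) = 1 − P(N ≤ 4) = 1 − Σ_{j=0}^{4} e^(−μ) μ^j/j! ≈ 0.7873.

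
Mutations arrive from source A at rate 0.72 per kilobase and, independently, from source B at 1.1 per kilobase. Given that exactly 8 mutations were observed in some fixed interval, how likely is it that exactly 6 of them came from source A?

0.0392

Given the total, each event is independently from source A with probability p = λ_A/(λ_A+λ_B) = 0.72/1.82 ≈ 0.3956.
So K ~ Binomial(8, 0.72/1.82): P(K = 6) = C(8,6) · (0.72/1.82)^6 · (1.1/1.82)^2 ≈ 0.0392.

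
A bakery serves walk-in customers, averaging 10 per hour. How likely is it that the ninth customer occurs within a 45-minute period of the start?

Over the interval, μ = 10 × 0.75 = 7.5 (a 45-minute period = 0.75 hours).
The ninth arrival falls in the interval iff at least 9 events occur there: P(S_9 ≤ t) = P(N ≥ 9) = 1 − P(N ≤ 8) ≈ 0.3380.

0.3380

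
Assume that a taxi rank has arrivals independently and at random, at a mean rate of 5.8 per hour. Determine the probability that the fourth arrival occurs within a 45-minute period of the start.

0.6318

Over the interval, μ = 5.8 × 0.75 = 4.35 (a 45-minute period = 0.75 hours).
The fourth arrival falls in the interval iff at least 4 events occur there: P(S_4 ≤ t) = P(N ≥ 4) = 1 − P(N ≤ 3) ≈ 0.6318.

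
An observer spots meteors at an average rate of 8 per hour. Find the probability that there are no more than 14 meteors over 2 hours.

0.3675

Over the interval, μ = 8 × 2 = 16 (2 hours).
P(N ≤ 14) = Σ_{j=0}^{14} e^(−μ) μ^j/j! ≈ 0.3675.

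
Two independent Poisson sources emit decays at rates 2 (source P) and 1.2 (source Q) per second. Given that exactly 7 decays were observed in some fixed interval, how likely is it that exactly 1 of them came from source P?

0.0122

Given the total, each event is independently from source P with probability p = λ_P/(λ_P+λ_Q) = 2/3.2 = 0.6250.
So K ~ Binomial(7, 2/3.2): P(K = 1) = C(7,1) · (2/3.2)^1 · (1.2/3.2)^6 ≈ 0.0122.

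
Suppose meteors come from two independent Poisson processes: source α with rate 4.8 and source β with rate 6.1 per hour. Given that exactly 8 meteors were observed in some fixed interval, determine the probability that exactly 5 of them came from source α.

Given the total, each event is independently from source α with probability p = λ_α/(λ_α+λ_β) = 4.8/10.9 ≈ 0.4404.
So K ~ Binomial(8, 4.8/10.9): P(K = 5) = C(8,5) · (4.8/10.9)^5 · (6.1/10.9)^3 ≈ 0.1625.

0.1625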